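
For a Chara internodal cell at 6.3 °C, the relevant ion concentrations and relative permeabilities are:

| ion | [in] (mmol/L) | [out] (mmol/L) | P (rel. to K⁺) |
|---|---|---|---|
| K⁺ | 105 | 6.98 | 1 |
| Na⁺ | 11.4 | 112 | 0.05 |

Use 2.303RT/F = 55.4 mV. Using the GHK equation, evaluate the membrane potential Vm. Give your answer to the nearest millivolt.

-51 mV

Vm = 55.4 · log₁₀[(Σ P·[cation]ₒ + Σ P·[anion]ᵢ) / (Σ P·[cation]ᵢ + Σ P·[anion]ₒ)]
Numerator = 1×6.98 + 0.05×112 = 12.58
Denominator = 1×105 + 0.05×11.4 = 105.6
Vm = 55.4 · log₁₀(0.11916) = 55.4 × (-0.9239) = -51.18 mV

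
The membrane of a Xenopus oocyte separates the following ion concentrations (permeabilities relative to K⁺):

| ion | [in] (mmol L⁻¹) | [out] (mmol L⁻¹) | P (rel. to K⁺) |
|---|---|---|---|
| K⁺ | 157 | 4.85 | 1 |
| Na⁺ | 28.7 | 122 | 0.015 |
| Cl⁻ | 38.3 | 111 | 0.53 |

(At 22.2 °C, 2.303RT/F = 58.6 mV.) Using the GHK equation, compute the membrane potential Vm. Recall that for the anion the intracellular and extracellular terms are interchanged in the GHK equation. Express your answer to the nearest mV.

Vm = 58.6 · log₁₀[(Σ P·[cation]ₒ + Σ P·[anion]ᵢ) / (Σ P·[cation]ᵢ + Σ P·[anion]ₒ)]
Numerator = 1×4.85 + 0.015×122 + 0.53×38.3 = 26.98
Denominator = 1×157 + 0.015×28.7 + 0.53×111 = 216.3
Vm = 58.6 · log₁₀(0.12475) = 58.6 × (-0.9040) = -52.97 mV

-53 mV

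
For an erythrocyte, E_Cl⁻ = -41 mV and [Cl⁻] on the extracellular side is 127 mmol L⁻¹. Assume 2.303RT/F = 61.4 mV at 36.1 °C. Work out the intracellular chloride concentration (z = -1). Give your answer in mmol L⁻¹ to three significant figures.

27.3 mmol L⁻¹

Nernst: E = (61.4/-1) · log₁₀([out]/[in]), so log₁₀([out]/[in]) = -41.0 × -1 / 61.4 = 0.6678.
[out]/[in] = 10^(0.6678) = 4.653.
[in] = 127 / 4.653 = 27.29 mmol L⁻¹.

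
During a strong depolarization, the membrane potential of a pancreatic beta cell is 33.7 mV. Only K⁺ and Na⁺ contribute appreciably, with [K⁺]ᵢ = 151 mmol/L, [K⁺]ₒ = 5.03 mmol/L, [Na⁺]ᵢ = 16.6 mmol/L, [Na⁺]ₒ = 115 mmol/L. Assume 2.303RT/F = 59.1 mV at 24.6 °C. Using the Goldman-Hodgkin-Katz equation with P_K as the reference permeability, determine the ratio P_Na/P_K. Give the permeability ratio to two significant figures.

Let α = P_Na/P_K. GHK: Vm = 59.1·log₁₀[(Kₒ + α·Naₒ)/(Kᵢ + α·Naᵢ)].
10^(Vm/59.1) = 10^(33.7/59.1) = 3.7172
So 3.7172·(Kᵢ + α·Naᵢ) = Kₒ + α·Naₒ → α = (3.7172·151.0 − 5.03) / (115.0 − 3.7172·16.6)
α = (561.3 − 5.03) / (115.0 − 61.71) = 556.3/53.29 = 10.44

10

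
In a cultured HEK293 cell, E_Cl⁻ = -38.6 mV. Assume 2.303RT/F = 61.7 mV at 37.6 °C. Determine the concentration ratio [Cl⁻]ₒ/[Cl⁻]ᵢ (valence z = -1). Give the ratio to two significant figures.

log₁₀([out]/[in]) = E·z/(61.7) = -38.6 × -1 / 61.7 = 0.6256
[out]/[in] = 10^(0.6256) = 4.223

4.2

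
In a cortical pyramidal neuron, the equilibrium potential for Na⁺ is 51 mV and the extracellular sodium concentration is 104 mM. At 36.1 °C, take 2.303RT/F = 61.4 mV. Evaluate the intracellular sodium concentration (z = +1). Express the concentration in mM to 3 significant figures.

15.4 mM

Nernst: E = (61.4/1) · log₁₀([out]/[in]), so log₁₀([out]/[in]) = 51.0 × 1 / 61.4 = 0.8306.
[out]/[in] = 10^(0.8306) = 6.77.
[in] = 104 / 6.77 = 15.36 mM.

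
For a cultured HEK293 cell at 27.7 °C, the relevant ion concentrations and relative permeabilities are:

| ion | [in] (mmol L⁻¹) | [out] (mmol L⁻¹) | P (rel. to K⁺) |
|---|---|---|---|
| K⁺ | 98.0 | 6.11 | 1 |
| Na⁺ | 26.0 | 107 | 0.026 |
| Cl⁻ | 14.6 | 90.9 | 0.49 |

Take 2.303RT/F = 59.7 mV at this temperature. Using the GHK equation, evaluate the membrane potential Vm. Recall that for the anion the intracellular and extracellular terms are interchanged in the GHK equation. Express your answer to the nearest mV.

Vm = 59.7 · log₁₀[(Σ P·[cation]ₒ + Σ P·[anion]ᵢ) / (Σ P·[cation]ᵢ + Σ P·[anion]ₒ)]
Numerator = 1×6.11 + 0.026×107 + 0.49×14.6 = 16.05
Denominator = 1×98.0 + 0.026×26.0 + 0.49×90.9 = 143.2
Vm = 59.7 · log₁₀(0.11204) = 59.7 × (-0.9506) = -56.75 mV

-57 mV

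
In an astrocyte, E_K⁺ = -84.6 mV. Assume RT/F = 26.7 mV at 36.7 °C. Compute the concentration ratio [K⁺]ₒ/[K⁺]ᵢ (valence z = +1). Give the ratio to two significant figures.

ln([out]/[in]) = E·z/(26.7) = -84.6 × 1 / 26.7 = -3.1685
[out]/[in] = e^(-3.1685) = 0.04206

0.042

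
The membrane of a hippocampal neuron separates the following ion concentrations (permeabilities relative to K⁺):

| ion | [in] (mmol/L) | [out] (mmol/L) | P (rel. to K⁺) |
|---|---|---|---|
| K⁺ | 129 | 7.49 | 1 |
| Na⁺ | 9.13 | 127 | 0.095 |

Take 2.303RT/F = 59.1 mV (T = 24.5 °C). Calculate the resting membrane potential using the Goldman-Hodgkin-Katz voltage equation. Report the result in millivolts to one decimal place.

Vm = 59.1 · log₁₀[(Σ P·[cation]ₒ + Σ P·[anion]ᵢ) / (Σ P·[cation]ᵢ + Σ P·[anion]ₒ)]
Numerator = 1×7.49 + 0.095×127 = 19.55
Denominator = 1×129 + 0.095×9.13 = 129.9
Vm = 59.1 · log₁₀(0.15058) = 59.1 × (-0.8222) = -48.59 mV

-48.6 mV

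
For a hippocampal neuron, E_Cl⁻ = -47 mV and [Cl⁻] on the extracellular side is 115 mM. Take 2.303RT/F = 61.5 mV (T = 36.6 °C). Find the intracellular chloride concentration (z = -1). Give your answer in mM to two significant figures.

20 mM

Nernst: E = (61.5/-1) · log₁₀([out]/[in]), so log₁₀([out]/[in]) = -47.0 × -1 / 61.5 = 0.7642.
[out]/[in] = 10^(0.7642) = 5.811.
[in] = 115 / 5.811 = 19.79 mM.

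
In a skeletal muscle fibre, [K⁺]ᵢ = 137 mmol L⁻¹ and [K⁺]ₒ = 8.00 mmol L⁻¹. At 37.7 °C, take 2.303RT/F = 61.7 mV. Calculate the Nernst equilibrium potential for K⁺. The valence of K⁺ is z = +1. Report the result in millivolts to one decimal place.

-76.1 mV

E = (61.7/z) · log₁₀([K⁺]_out/[K⁺]_in) with z = +1.
= (61.7/1) · log₁₀(8.00/137) = 61.70 · log₁₀(0.05839)
= 61.70 · (-1.2336) = -76.12 mV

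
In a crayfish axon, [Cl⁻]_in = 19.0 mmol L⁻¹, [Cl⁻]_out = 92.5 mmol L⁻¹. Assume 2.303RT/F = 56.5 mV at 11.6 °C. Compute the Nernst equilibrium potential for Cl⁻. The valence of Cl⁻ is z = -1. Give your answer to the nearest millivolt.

-39 mV

E = (56.5/z) · log₁₀([Cl⁻]_out/[Cl⁻]_in) with z = -1.
For an anion, dividing by z = -1 reverses the sign.
= (56.5/-1) · log₁₀(92.5/19.0) = -56.50 · log₁₀(4.868)
= -56.50 · (0.6874) = -38.84 mV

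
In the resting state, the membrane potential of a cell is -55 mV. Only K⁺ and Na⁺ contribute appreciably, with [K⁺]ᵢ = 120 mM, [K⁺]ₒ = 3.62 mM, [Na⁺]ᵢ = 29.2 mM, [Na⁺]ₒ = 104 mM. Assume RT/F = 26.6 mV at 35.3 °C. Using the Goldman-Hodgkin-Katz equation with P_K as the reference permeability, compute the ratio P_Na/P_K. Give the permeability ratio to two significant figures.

Let α = P_Na/P_K. GHK: Vm = 26.6·ln[(Kₒ + α·Naₒ)/(Kᵢ + α·Naᵢ)].
e^(Vm/26.6) = e^(-55.0/26.6) = 0.12648
So 0.12648·(Kᵢ + α·Naᵢ) = Kₒ + α·Naₒ → α = (0.12648·120.0 − 3.62) / (104.0 − 0.12648·29.2)
α = (15.18 − 3.62) / (104.0 − 3.693) = 11.56/100.3 = 0.1152

0.12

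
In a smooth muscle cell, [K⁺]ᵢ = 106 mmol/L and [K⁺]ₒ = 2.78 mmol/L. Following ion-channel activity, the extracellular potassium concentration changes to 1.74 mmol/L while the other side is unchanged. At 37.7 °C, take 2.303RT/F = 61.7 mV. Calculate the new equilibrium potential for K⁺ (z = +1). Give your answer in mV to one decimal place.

-110.1 mV

After the shift: [K⁺]_out = 1.74, [K⁺]_in = 106 mmol/L.
E_new = (61.7/1)·log₁₀(1.74/106) = 61.70 · (-1.7848) = -110.12 mV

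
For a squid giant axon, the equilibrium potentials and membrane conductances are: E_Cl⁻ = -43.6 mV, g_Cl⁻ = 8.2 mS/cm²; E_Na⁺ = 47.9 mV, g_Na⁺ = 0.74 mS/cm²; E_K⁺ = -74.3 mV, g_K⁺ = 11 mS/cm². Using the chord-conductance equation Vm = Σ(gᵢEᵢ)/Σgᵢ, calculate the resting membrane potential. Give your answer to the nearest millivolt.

Σ gᵢEᵢ = 8.2·(-43.6) + 0.74·(47.9) + 11·(-74.3) = -1139.37
Σ gᵢ = 8.2 + 0.74 + 11 = 19.94
Vm = -1139.37 / 19.94 = -57.14 mV

-57 mV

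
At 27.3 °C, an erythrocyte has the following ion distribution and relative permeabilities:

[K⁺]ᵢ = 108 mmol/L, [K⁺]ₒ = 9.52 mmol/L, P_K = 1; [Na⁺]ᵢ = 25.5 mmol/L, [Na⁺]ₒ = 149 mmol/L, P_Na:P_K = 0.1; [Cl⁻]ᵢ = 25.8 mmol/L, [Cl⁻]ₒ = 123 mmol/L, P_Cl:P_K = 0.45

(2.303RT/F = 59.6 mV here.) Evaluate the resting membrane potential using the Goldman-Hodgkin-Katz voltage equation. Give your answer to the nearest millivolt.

Vm = 59.6 · log₁₀[(Σ P·[cation]ₒ + Σ P·[anion]ᵢ) / (Σ P·[cation]ᵢ + Σ P·[anion]ₒ)]
Numerator = 1×9.52 + 0.1×149 + 0.45×25.8 = 36.03
Denominator = 1×108 + 0.1×25.5 + 0.45×123 = 165.9
Vm = 59.6 · log₁₀(0.21718) = 59.6 × (-0.6632) = -39.53 mV

-40 mV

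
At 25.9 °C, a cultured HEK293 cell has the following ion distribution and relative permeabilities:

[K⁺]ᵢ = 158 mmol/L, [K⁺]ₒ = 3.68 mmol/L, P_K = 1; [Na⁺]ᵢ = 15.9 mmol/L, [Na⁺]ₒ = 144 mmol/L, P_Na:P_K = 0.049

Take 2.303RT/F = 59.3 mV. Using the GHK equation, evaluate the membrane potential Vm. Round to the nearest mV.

Vm = 59.3 · log₁₀[(Σ P·[cation]ₒ + Σ P·[anion]ᵢ) / (Σ P·[cation]ᵢ + Σ P·[anion]ₒ)]
Numerator = 1×3.68 + 0.049×144 = 10.74
Denominator = 1×158 + 0.049×15.9 = 158.8
Vm = 59.3 · log₁₀(0.067616) = 59.3 × (-1.1700) = -69.38 mV

-69 mV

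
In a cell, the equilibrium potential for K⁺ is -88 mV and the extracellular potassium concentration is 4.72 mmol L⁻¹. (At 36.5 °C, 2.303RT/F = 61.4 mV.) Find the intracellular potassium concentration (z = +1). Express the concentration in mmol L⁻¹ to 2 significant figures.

130 mmol L⁻¹

Nernst: E = (61.4/1) · log₁₀([out]/[in]), so log₁₀([out]/[in]) = -88.0 × 1 / 61.4 = -1.4332.
[out]/[in] = 10^(-1.4332) = 0.03688.
[in] = 4.72 / 0.03688 = 128 mmol L⁻¹.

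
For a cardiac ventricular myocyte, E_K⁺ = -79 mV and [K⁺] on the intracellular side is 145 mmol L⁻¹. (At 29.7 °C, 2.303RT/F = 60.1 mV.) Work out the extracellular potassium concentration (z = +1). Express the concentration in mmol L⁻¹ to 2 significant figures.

Nernst: E = (60.1/1) · log₁₀([out]/[in]), so log₁₀([out]/[in]) = -79.0 × 1 / 60.1 = -1.3145.
[out]/[in] = 10^(-1.3145) = 0.04848.
[out] = 0.04848 × 145 = 7.029 mmol L⁻¹.

7.0 mmol L⁻¹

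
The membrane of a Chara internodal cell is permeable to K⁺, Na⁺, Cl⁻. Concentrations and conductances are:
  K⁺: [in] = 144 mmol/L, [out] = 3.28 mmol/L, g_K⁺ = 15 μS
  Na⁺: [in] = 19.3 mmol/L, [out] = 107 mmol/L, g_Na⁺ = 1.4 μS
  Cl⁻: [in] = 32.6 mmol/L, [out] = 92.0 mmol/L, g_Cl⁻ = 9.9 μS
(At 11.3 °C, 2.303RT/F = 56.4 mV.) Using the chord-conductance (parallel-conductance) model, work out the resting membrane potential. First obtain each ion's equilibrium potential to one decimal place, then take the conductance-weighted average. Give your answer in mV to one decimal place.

E_K⁺ = (56.4/1)·log₁₀(3.28/144) = -92.6 mV
E_Na⁺ = (56.4/1)·log₁₀(107/19.3) = 42.0 mV
E_Cl⁻ = (56.4/-1)·log₁₀(92.0/32.6) = -25.4 mV
Vm = (Σ gᵢEᵢ)/(Σ gᵢ) = (15·-92.6 + 1.4·42.0 + 9.9·-25.4) / (15 + 1.4 + 9.9)
= -1581.66 / 26.3 = -60.14 mV

-60.1 mV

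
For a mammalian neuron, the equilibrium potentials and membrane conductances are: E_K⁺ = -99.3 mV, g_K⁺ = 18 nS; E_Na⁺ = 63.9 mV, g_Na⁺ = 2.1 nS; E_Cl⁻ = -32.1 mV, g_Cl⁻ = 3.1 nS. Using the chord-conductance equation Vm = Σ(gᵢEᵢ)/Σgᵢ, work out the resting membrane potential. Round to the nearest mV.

-76 mV

Σ gᵢEᵢ = 18·(-99.3) + 2.1·(63.9) + 3.1·(-32.1) = -1752.72
Σ gᵢ = 18 + 2.1 + 3.1 = 23.2
Vm = -1752.72 / 23.2 = -75.55 mV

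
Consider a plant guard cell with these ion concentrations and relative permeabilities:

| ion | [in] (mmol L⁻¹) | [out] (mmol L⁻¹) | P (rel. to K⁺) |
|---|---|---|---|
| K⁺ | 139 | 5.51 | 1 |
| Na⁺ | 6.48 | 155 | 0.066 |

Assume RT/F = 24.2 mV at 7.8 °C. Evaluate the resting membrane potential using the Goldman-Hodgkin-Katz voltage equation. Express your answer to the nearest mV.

Vm = 24.2 · ln[(Σ P·[cation]ₒ + Σ P·[anion]ᵢ) / (Σ P·[cation]ᵢ + Σ P·[anion]ₒ)]
Numerator = 1×5.51 + 0.066×155 = 15.74
Denominator = 1×139 + 0.066×6.48 = 139.4
Vm = 24.2 · ln(0.11289) = 24.2 × (-2.1813) = -52.79 mV

-53 mV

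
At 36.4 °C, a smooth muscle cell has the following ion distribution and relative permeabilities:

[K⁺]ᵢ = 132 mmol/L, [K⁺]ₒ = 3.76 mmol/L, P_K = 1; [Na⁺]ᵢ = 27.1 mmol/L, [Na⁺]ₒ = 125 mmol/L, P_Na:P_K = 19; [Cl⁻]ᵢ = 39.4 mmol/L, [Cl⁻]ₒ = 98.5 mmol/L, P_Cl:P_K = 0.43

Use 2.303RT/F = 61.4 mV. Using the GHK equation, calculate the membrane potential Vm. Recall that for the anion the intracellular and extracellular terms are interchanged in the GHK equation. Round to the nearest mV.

Vm = 61.4 · log₁₀[(Σ P·[cation]ₒ + Σ P·[anion]ᵢ) / (Σ P·[cation]ᵢ + Σ P·[anion]ₒ)]
Numerator = 1×3.76 + 19×125 + 0.43×39.4 = 2396
Denominator = 1×132 + 19×27.1 + 0.43×98.5 = 689.3
Vm = 61.4 · log₁₀(3.4758) = 61.4 × (0.5411) = 33.22 mV

33 mV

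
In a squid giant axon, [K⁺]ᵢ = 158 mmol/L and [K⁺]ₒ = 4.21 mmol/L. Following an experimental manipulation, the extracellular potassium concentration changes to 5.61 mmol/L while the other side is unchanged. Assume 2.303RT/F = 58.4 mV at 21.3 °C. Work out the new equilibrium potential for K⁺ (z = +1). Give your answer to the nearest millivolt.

-85 mV

After the shift: [K⁺]_out = 5.61, [K⁺]_in = 158 mmol/L.
E_new = (58.4/1)·log₁₀(5.61/158) = 58.40 · (-1.4497) = -84.66 mV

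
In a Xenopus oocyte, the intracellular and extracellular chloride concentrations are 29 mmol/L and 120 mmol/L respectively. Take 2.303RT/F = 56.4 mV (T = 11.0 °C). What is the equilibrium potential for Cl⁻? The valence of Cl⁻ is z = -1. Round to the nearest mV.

-35 mV

E = (56.4/z) · log₁₀([Cl⁻]_out/[Cl⁻]_in) with z = -1.
For an anion, dividing by z = -1 reverses the sign.
= (56.4/-1) · log₁₀(120/29) = -56.40 · log₁₀(4.138)
= -56.40 · (0.6168) = -34.79 mV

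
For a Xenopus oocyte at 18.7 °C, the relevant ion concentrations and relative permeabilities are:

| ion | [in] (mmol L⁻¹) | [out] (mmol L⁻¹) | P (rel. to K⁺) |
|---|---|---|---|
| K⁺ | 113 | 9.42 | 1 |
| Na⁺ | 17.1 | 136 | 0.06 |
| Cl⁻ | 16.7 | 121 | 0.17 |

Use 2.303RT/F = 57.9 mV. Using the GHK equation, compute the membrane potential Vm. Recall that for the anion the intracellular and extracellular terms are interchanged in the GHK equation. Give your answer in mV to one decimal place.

Vm = 57.9 · log₁₀[(Σ P·[cation]ₒ + Σ P·[anion]ᵢ) / (Σ P·[cation]ᵢ + Σ P·[anion]ₒ)]
Numerator = 1×9.42 + 0.06×136 + 0.17×16.7 = 20.42
Denominator = 1×113 + 0.06×17.1 + 0.17×121 = 134.6
Vm = 57.9 · log₁₀(0.15171) = 57.9 × (-0.8190) = -47.42 mV

-47.4 mV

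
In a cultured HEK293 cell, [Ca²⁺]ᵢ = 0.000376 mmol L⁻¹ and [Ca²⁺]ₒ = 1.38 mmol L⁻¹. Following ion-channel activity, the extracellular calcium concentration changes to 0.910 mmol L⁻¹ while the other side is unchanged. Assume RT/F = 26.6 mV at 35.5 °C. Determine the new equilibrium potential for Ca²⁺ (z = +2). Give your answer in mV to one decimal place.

After the shift: [Ca²⁺]_out = 0.910, [Ca²⁺]_in = 0.000376 mmol L⁻¹.
E_new = (26.6/2)·ln(0.910/0.000376) = 13.30 · (7.7916) = 103.63 mV

103.6 mV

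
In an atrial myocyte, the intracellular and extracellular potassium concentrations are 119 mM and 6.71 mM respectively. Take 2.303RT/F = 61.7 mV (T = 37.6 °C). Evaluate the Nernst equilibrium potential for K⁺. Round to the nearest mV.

E = (61.7/z) · log₁₀([K⁺]_out/[K⁺]_in) with z = +1.
= (61.7/1) · log₁₀(6.71/119) = 61.70 · log₁₀(0.05639)
= 61.70 · (-1.2488) = -77.05 mV

-77 mV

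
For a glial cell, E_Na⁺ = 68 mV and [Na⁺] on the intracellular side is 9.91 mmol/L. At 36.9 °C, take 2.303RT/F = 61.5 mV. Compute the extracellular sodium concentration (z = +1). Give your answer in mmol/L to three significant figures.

Nernst: E = (61.5/1) · log₁₀([out]/[in]), so log₁₀([out]/[in]) = 68.0 × 1 / 61.5 = 1.1057.
[out]/[in] = 10^(1.1057) = 12.76.
[out] = 12.76 × 9.91 = 126.4 mmol/L.

126 mmol/L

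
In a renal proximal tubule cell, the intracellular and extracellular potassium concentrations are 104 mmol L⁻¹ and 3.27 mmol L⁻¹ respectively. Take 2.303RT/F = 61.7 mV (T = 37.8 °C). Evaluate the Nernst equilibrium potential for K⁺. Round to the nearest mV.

-93 mV

E = (61.7/z) · log₁₀([K⁺]_out/[K⁺]_in) with z = +1.
= (61.7/1) · log₁₀(3.27/104) = 61.70 · log₁₀(0.03144)
= 61.70 · (-1.5025) = -92.70 mV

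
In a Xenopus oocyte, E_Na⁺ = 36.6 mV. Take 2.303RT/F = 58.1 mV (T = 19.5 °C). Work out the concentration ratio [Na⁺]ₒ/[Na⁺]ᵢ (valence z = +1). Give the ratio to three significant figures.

4.27

log₁₀([out]/[in]) = E·z/(58.1) = 36.6 × 1 / 58.1 = 0.6299
[out]/[in] = 10^(0.6299) = 4.265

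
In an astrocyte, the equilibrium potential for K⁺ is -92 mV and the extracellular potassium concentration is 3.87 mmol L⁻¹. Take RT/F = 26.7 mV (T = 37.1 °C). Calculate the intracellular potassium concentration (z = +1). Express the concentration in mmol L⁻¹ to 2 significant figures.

Nernst: E = (26.7/1) · ln([out]/[in]), so ln([out]/[in]) = -92.0 × 1 / 26.7 = -3.4457.
[out]/[in] = e^(-3.4457) = 0.03188.
[in] = 3.87 / 0.03188 = 121.4 mmol L⁻¹.

120 mmol L⁻¹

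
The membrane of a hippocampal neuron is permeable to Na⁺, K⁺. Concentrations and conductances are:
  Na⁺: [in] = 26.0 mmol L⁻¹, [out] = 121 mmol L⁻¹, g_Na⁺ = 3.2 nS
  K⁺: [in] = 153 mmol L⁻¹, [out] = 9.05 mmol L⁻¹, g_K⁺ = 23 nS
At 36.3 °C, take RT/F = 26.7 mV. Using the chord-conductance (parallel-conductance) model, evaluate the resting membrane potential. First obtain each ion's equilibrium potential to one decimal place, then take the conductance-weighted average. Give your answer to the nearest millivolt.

E_Na⁺ = (26.7/1)·ln(121/26.0) = 41.1 mV
E_K⁺ = (26.7/1)·ln(9.05/153) = -75.5 mV
Vm = (Σ gᵢEᵢ)/(Σ gᵢ) = (3.2·41.1 + 23·-75.5) / (3.2 + 23)
= -1604.98 / 26.2 = -61.26 mV

-61 mV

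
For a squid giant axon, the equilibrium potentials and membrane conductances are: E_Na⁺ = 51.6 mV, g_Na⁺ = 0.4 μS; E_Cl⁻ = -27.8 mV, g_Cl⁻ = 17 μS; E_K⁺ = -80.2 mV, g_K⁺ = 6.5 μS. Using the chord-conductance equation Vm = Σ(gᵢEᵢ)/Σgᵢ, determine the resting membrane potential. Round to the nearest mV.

-41 mV

Σ gᵢEᵢ = 0.4·(51.6) + 17·(-27.8) + 6.5·(-80.2) = -973.26
Σ gᵢ = 0.4 + 17 + 6.5 = 23.9
Vm = -973.26 / 23.9 = -40.72 mV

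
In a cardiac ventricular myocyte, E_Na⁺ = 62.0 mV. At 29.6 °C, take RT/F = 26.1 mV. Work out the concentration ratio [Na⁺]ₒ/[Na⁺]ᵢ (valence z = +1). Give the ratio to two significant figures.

ln([out]/[in]) = E·z/(26.1) = 62.0 × 1 / 26.1 = 2.3755
[out]/[in] = e^(2.3755) = 10.76

11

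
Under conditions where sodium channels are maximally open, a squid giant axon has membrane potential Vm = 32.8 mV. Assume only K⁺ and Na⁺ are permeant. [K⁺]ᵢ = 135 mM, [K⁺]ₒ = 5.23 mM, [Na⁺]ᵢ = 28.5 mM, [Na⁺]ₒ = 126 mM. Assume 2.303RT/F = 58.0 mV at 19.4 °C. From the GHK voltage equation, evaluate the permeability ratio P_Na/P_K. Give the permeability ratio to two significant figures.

Let α = P_Na/P_K. GHK: Vm = 58.0·log₁₀[(Kₒ + α·Naₒ)/(Kᵢ + α·Naᵢ)].
10^(Vm/58.0) = 10^(32.8/58.0) = 3.6772
So 3.6772·(Kᵢ + α·Naᵢ) = Kₒ + α·Naₒ → α = (3.6772·135.0 − 5.23) / (126.0 − 3.6772·28.5)
α = (496.4 − 5.23) / (126.0 − 104.8) = 491.2/21.2 = 23.17

23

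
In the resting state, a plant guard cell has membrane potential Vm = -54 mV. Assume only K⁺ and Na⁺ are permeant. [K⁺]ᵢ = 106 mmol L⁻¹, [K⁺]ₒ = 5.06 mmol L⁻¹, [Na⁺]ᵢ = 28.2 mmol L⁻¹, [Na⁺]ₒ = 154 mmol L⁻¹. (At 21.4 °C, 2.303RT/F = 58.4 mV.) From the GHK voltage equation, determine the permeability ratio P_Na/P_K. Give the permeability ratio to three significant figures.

0.0501

Let α = P_Na/P_K. GHK: Vm = 58.4·log₁₀[(Kₒ + α·Naₒ)/(Kᵢ + α·Naᵢ)].
10^(Vm/58.4) = 10^(-54.0/58.4) = 0.11894
So 0.11894·(Kᵢ + α·Naᵢ) = Kₒ + α·Naₒ → α = (0.11894·106.0 − 5.06) / (154.0 − 0.11894·28.2)
α = (12.61 − 5.06) / (154.0 − 3.354) = 7.548/150.6 = 0.0501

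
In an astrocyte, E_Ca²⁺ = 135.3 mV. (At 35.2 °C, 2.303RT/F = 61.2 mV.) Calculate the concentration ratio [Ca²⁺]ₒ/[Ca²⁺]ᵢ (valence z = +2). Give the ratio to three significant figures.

log₁₀([out]/[in]) = E·z/(61.2) = 135.3 × 2 / 61.2 = 4.4216
[out]/[in] = 10^(4.4216) = 2.64e+04

26400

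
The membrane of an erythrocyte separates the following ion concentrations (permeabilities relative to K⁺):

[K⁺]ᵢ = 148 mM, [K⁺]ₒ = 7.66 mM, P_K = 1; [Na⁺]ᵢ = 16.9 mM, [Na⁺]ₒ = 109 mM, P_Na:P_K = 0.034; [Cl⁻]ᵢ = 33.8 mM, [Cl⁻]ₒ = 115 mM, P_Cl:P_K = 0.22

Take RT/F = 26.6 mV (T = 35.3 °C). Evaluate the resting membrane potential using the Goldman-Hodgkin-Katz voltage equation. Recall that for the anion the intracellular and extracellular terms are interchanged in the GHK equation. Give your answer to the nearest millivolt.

Vm = 26.6 · ln[(Σ P·[cation]ₒ + Σ P·[anion]ᵢ) / (Σ P·[cation]ᵢ + Σ P·[anion]ₒ)]
Numerator = 1×7.66 + 0.034×109 + 0.22×33.8 = 18.8
Denominator = 1×148 + 0.034×16.9 + 0.22×115 = 173.9
Vm = 26.6 · ln(0.10814) = 26.6 × (-2.2244) = -59.17 mV

-59 mV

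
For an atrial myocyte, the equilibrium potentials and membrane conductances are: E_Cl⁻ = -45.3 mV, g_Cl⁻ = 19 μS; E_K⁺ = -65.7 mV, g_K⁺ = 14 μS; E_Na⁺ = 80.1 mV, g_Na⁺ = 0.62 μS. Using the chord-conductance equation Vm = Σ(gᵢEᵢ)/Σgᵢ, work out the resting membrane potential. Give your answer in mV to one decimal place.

-51.5 mV

Σ gᵢEᵢ = 19·(-45.3) + 14·(-65.7) + 0.62·(80.1) = -1730.84
Σ gᵢ = 19 + 14 + 0.62 = 33.62
Vm = -1730.84 / 33.62 = -51.48 mV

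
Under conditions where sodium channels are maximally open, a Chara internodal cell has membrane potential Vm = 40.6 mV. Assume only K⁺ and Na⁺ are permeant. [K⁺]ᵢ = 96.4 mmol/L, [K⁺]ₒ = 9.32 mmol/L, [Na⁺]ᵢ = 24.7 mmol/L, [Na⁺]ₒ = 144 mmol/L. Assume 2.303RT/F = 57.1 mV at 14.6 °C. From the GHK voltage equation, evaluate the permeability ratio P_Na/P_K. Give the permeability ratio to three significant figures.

Let α = P_Na/P_K. GHK: Vm = 57.1·log₁₀[(Kₒ + α·Naₒ)/(Kᵢ + α·Naᵢ)].
10^(Vm/57.1) = 10^(40.6/57.1) = 5.1408
So 5.1408·(Kᵢ + α·Naᵢ) = Kₒ + α·Naₒ → α = (5.1408·96.4 − 9.32) / (144.0 − 5.1408·24.7)
α = (495.6 − 9.32) / (144.0 − 127) = 486.3/17.02 = 28.57

28.6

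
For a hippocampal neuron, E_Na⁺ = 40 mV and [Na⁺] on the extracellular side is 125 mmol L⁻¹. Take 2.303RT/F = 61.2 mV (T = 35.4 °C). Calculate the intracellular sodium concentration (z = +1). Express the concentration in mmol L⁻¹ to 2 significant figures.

28 mmol L⁻¹

Nernst: E = (61.2/1) · log₁₀([out]/[in]), so log₁₀([out]/[in]) = 40.0 × 1 / 61.2 = 0.6536.
[out]/[in] = 10^(0.6536) = 4.504.
[in] = 125 / 4.504 = 27.75 mmol L⁻¹.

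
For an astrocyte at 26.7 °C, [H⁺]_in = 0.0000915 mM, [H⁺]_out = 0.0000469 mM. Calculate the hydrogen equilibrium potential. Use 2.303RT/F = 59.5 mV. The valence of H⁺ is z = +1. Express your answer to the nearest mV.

E = (59.5/z) · log₁₀([H⁺]_out/[H⁺]_in) with z = +1.
= (59.5/1) · log₁₀(0.0000469/0.0000915) = 59.50 · log₁₀(0.5126)
= 59.50 · (-0.2902) = -17.27 mV

-17 mV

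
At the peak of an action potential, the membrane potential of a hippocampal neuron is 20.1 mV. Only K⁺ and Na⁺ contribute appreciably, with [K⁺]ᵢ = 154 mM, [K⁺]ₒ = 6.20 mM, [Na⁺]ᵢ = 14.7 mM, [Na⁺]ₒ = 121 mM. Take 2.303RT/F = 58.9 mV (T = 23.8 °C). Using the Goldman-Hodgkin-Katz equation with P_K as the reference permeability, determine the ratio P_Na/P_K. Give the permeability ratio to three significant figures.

Let α = P_Na/P_K. GHK: Vm = 58.9·log₁₀[(Kₒ + α·Naₒ)/(Kᵢ + α·Naᵢ)].
10^(Vm/58.9) = 10^(20.1/58.9) = 2.1941
So 2.1941·(Kᵢ + α·Naᵢ) = Kₒ + α·Naₒ → α = (2.1941·154.0 − 6.2) / (121.0 − 2.1941·14.7)
α = (337.9 − 6.2) / (121.0 − 32.25) = 331.7/88.75 = 3.738

3.74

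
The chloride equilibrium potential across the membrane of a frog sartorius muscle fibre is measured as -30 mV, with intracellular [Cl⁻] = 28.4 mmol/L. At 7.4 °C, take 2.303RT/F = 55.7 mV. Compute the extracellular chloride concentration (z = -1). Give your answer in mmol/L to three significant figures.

Nernst: E = (55.7/-1) · log₁₀([out]/[in]), so log₁₀([out]/[in]) = -30.0 × -1 / 55.7 = 0.5386.
[out]/[in] = 10^(0.5386) = 3.456.
[out] = 3.456 × 28.4 = 98.16 mmol/L.

98.2 mmol/L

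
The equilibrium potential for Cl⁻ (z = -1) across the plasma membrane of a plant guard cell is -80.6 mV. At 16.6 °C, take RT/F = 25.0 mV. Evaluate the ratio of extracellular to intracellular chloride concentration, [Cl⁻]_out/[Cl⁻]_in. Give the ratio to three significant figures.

25.1

ln([out]/[in]) = E·z/(25.0) = -80.6 × -1 / 25.0 = 3.2240
[out]/[in] = e^(3.2240) = 25.13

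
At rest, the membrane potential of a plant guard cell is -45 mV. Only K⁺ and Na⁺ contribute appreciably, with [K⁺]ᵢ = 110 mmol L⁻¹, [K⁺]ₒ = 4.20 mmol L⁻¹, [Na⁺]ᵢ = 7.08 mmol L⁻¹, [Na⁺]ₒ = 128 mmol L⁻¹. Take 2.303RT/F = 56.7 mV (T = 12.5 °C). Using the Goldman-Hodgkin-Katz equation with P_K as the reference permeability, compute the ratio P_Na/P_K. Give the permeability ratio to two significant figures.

0.11

Let α = P_Na/P_K. GHK: Vm = 56.7·log₁₀[(Kₒ + α·Naₒ)/(Kᵢ + α·Naᵢ)].
10^(Vm/56.7) = 10^(-45.0/56.7) = 0.16082
So 0.16082·(Kᵢ + α·Naᵢ) = Kₒ + α·Naₒ → α = (0.16082·110.0 − 4.2) / (128.0 − 0.16082·7.08)
α = (17.69 − 4.2) / (128.0 − 1.139) = 13.49/126.9 = 0.1063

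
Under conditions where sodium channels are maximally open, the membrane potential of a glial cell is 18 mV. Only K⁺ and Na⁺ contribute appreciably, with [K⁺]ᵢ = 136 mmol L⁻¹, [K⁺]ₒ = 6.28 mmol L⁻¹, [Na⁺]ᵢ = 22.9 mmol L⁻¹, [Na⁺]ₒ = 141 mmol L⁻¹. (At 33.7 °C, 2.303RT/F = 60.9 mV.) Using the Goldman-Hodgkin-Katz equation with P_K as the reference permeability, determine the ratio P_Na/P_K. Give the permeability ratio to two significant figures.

Let α = P_Na/P_K. GHK: Vm = 60.9·log₁₀[(Kₒ + α·Naₒ)/(Kᵢ + α·Naᵢ)].
10^(Vm/60.9) = 10^(18.0/60.9) = 1.975
So 1.975·(Kᵢ + α·Naᵢ) = Kₒ + α·Naₒ → α = (1.975·136.0 − 6.28) / (141.0 − 1.975·22.9)
α = (268.6 − 6.28) / (141.0 − 45.23) = 262.3/95.77 = 2.739

2.7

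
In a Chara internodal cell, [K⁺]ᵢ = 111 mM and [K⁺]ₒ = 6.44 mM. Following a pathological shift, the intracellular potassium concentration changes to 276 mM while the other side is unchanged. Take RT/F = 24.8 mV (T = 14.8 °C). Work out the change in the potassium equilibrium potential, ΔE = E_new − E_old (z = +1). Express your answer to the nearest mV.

E_old = (24.8/1)·ln(6.44/111) = -70.61 mV
E_new = (24.8/1)·ln(6.44/276) = -93.20 mV
ΔE = -93.20 − (-70.61) = -22.59 mV

-23 mV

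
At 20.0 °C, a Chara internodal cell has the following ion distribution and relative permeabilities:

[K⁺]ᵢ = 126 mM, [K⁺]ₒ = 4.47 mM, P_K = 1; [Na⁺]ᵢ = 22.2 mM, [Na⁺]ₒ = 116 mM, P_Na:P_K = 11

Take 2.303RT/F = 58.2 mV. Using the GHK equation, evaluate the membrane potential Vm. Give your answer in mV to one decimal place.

31.4 mV

Vm = 58.2 · log₁₀[(Σ P·[cation]ₒ + Σ P·[anion]ᵢ) / (Σ P·[cation]ᵢ + Σ P·[anion]ₒ)]
Numerator = 1×4.47 + 11×116 = 1280
Denominator = 1×126 + 11×22.2 = 370.2
Vm = 58.2 · log₁₀(3.4589) = 58.2 × (0.5389) = 31.37 mV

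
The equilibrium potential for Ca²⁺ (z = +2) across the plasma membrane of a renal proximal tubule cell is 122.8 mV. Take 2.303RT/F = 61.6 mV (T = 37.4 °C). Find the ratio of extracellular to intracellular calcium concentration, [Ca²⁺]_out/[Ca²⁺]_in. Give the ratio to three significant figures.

9710

log₁₀([out]/[in]) = E·z/(61.6) = 122.8 × 2 / 61.6 = 3.9870
[out]/[in] = 10^(3.9870) = 9705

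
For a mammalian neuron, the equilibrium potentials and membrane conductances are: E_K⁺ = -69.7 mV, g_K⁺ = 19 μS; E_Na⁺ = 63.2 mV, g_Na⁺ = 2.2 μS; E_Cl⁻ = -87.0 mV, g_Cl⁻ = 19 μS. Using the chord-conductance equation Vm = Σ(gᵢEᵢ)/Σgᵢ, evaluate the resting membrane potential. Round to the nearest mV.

Σ gᵢEᵢ = 19·(-69.7) + 2.2·(63.2) + 19·(-87.0) = -2838.26
Σ gᵢ = 19 + 2.2 + 19 = 40.2
Vm = -2838.26 / 40.2 = -70.60 mV

-71 mV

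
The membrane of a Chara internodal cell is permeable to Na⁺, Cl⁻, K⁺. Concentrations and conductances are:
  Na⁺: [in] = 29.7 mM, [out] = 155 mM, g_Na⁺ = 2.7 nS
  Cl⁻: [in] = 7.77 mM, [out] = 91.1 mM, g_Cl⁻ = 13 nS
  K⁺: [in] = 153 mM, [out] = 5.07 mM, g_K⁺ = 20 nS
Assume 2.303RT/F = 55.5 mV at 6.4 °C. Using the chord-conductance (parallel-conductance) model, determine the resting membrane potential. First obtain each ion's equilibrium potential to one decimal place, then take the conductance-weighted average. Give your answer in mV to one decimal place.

E_Na⁺ = (55.5/1)·log₁₀(155/29.7) = 39.8 mV
E_Cl⁻ = (55.5/-1)·log₁₀(91.1/7.77) = -59.3 mV
E_K⁺ = (55.5/1)·log₁₀(5.07/153) = -82.1 mV
Vm = (Σ gᵢEᵢ)/(Σ gᵢ) = (2.7·39.8 + 13·-59.3 + 20·-82.1) / (2.7 + 13 + 20)
= -2305.44 / 35.7 = -64.58 mV

-64.6 mV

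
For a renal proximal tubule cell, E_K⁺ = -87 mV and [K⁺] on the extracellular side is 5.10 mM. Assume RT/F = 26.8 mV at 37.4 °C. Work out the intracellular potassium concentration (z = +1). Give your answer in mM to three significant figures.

Nernst: E = (26.8/1) · ln([out]/[in]), so ln([out]/[in]) = -87.0 × 1 / 26.8 = -3.2463.
[out]/[in] = e^(-3.2463) = 0.03892.
[in] = 5.10 / 0.03892 = 131 mM.

131 mM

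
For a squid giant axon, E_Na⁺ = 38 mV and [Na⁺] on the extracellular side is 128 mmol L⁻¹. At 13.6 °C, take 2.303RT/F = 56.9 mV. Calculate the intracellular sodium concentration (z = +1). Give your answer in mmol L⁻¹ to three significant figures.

Nernst: E = (56.9/1) · log₁₀([out]/[in]), so log₁₀([out]/[in]) = 38.0 × 1 / 56.9 = 0.6678.
[out]/[in] = 10^(0.6678) = 4.654.
[in] = 128 / 4.654 = 27.5 mmol L⁻¹.

27.5 mmol L⁻¹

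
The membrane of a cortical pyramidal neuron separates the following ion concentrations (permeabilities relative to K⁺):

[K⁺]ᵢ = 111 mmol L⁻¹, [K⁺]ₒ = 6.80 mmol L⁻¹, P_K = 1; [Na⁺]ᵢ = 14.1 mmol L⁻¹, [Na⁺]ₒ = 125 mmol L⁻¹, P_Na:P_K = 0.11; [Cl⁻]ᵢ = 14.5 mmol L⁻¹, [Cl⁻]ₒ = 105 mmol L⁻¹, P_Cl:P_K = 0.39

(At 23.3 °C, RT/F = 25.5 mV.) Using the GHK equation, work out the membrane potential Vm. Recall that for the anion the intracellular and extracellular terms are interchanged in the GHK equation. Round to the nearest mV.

Vm = 25.5 · ln[(Σ P·[cation]ₒ + Σ P·[anion]ᵢ) / (Σ P·[cation]ᵢ + Σ P·[anion]ₒ)]
Numerator = 1×6.80 + 0.11×125 + 0.39×14.5 = 26.21
Denominator = 1×111 + 0.11×14.1 + 0.39×105 = 153.5
Vm = 25.5 · ln(0.17072) = 25.5 × (-1.7678) = -45.08 mV

-45 mV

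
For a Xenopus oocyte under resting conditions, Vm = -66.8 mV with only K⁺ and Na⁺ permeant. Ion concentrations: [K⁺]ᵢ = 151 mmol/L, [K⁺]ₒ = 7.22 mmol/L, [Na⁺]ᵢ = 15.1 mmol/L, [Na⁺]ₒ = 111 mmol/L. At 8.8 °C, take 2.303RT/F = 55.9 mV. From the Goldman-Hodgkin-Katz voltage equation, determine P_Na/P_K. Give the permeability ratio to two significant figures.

0.022

Let α = P_Na/P_K. GHK: Vm = 55.9·log₁₀[(Kₒ + α·Naₒ)/(Kᵢ + α·Naᵢ)].
10^(Vm/55.9) = 10^(-66.8/55.9) = 0.063828
So 0.063828·(Kᵢ + α·Naᵢ) = Kₒ + α·Naₒ → α = (0.063828·151.0 − 7.22) / (111.0 − 0.063828·15.1)
α = (9.638 − 7.22) / (111.0 − 0.9638) = 2.418/110 = 0.02197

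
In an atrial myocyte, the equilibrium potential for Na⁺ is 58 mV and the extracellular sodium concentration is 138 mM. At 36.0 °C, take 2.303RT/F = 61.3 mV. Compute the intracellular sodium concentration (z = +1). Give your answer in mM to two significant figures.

16 mM

Nernst: E = (61.3/1) · log₁₀([out]/[in]), so log₁₀([out]/[in]) = 58.0 × 1 / 61.3 = 0.9462.
[out]/[in] = 10^(0.9462) = 8.834.
[in] = 138 / 8.834 = 15.62 mM.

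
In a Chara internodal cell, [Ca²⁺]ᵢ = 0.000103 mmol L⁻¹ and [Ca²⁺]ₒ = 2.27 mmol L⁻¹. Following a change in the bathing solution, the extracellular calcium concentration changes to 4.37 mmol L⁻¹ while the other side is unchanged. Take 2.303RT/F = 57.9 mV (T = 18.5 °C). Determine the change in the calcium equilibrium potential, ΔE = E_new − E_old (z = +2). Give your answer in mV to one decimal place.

E_old = (57.9/2)·log₁₀(2.27/0.000103) = 125.74 mV
E_new = (57.9/2)·log₁₀(4.37/0.000103) = 133.97 mV
ΔE = 133.97 − (125.74) = 8.23 mV

8.2 mV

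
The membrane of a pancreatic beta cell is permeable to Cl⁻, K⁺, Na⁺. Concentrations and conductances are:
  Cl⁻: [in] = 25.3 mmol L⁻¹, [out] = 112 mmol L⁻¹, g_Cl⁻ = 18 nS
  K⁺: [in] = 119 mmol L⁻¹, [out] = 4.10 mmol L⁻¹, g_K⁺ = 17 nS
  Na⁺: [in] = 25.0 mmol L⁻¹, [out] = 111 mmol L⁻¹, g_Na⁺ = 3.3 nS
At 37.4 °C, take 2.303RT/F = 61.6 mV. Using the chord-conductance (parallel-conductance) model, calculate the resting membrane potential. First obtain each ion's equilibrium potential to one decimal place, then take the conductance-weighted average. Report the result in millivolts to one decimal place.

-55.3 mV

E_Cl⁻ = (61.6/-1)·log₁₀(112/25.3) = -39.8 mV
E_K⁺ = (61.6/1)·log₁₀(4.10/119) = -90.1 mV
E_Na⁺ = (61.6/1)·log₁₀(111/25.0) = 39.9 mV
Vm = (Σ gᵢEᵢ)/(Σ gᵢ) = (18·-39.8 + 17·-90.1 + 3.3·39.9) / (18 + 17 + 3.3)
= -2116.43 / 38.3 = -55.26 mV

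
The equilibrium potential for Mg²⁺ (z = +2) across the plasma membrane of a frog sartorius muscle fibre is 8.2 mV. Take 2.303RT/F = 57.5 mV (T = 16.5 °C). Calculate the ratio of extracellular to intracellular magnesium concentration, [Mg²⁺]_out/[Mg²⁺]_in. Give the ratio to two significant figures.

log₁₀([out]/[in]) = E·z/(57.5) = 8.2 × 2 / 57.5 = 0.2852
[out]/[in] = 10^(0.2852) = 1.928

1.9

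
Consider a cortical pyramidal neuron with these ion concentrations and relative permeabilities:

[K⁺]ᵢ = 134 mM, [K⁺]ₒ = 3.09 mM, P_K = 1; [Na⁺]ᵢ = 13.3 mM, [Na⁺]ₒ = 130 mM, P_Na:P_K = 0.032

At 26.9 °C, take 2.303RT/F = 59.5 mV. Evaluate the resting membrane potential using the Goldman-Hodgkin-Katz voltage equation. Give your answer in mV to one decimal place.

-75.5 mV

Vm = 59.5 · log₁₀[(Σ P·[cation]ₒ + Σ P·[anion]ᵢ) / (Σ P·[cation]ᵢ + Σ P·[anion]ₒ)]
Numerator = 1×3.09 + 0.032×130 = 7.25
Denominator = 1×134 + 0.032×13.3 = 134.4
Vm = 59.5 · log₁₀(0.053933) = 59.5 × (-1.2681) = -75.45 mV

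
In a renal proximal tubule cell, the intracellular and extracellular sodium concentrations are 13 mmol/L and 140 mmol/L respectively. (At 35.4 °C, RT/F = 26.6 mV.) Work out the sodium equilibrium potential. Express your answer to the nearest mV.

E = (26.6/z) · ln([Na⁺]_out/[Na⁺]_in) with z = +1.
= (26.6/1) · ln(140/13) = 26.60 · ln(10.77)
= 26.60 · (2.3767) = 63.22 mV

63 mV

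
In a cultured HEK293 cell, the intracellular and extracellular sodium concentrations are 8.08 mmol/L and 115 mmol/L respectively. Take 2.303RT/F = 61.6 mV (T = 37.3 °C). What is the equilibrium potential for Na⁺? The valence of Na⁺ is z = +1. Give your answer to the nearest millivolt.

71 mV

E = (61.6/z) · log₁₀([Na⁺]_out/[Na⁺]_in) with z = +1.
= (61.6/1) · log₁₀(115/8.08) = 61.60 · log₁₀(14.23)
= 61.60 · (1.1533) = 71.04 mV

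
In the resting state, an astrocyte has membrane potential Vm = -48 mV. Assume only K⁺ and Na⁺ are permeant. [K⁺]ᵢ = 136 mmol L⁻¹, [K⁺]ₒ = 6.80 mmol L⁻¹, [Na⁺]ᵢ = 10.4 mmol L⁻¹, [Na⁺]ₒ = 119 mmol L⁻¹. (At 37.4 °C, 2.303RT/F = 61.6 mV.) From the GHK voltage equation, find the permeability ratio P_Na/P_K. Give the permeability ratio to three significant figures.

0.135

Let α = P_Na/P_K. GHK: Vm = 61.6·log₁₀[(Kₒ + α·Naₒ)/(Kᵢ + α·Naᵢ)].
10^(Vm/61.6) = 10^(-48.0/61.6) = 0.16626
So 0.16626·(Kᵢ + α·Naᵢ) = Kₒ + α·Naₒ → α = (0.16626·136.0 − 6.8) / (119.0 − 0.16626·10.4)
α = (22.61 − 6.8) / (119.0 − 1.729) = 15.81/117.3 = 0.1348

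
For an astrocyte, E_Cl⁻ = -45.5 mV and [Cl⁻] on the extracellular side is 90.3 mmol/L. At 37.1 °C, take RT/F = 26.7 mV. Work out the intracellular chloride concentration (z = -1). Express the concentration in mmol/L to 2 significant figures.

Nernst: E = (26.7/-1) · ln([out]/[in]), so ln([out]/[in]) = -45.5 × -1 / 26.7 = 1.7041.
[out]/[in] = e^(1.7041) = 5.497.
[in] = 90.3 / 5.497 = 16.43 mmol/L.

16 mmol/L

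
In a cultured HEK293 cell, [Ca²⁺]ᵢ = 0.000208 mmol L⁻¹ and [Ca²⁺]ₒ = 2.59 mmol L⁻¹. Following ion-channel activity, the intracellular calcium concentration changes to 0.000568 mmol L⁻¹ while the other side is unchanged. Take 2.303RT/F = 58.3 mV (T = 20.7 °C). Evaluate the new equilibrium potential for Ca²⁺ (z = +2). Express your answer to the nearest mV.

After the shift: [Ca²⁺]_out = 2.59, [Ca²⁺]_in = 0.000568 mmol L⁻¹.
E_new = (58.3/2)·log₁₀(2.59/0.000568) = 29.15 · (3.6590) = 106.66 mV

107 mV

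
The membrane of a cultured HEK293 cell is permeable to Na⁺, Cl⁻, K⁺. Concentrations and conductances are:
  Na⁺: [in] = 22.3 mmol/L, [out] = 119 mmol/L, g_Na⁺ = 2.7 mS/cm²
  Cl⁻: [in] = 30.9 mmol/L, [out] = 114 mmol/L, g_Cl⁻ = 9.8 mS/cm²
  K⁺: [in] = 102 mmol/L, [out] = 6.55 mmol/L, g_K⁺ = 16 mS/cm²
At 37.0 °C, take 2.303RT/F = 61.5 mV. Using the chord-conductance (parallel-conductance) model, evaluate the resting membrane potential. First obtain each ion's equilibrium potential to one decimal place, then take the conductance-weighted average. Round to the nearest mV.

-49 mV

E_Na⁺ = (61.5/1)·log₁₀(119/22.3) = 44.7 mV
E_Cl⁻ = (61.5/-1)·log₁₀(114/30.9) = -34.9 mV
E_K⁺ = (61.5/1)·log₁₀(6.55/102) = -73.3 mV
Vm = (Σ gᵢEᵢ)/(Σ gᵢ) = (2.7·44.7 + 9.8·-34.9 + 16·-73.3) / (2.7 + 9.8 + 16)
= -1394.13 / 28.5 = -48.92 mV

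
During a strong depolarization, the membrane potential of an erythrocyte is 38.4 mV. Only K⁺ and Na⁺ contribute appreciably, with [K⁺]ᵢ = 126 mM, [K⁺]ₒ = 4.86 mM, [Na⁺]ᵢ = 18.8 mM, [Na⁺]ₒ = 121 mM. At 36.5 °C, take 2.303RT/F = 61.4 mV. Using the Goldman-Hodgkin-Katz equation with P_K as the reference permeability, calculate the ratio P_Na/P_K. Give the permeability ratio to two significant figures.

Let α = P_Na/P_K. GHK: Vm = 61.4·log₁₀[(Kₒ + α·Naₒ)/(Kᵢ + α·Naᵢ)].
10^(Vm/61.4) = 10^(38.4/61.4) = 4.2209
So 4.2209·(Kᵢ + α·Naᵢ) = Kₒ + α·Naₒ → α = (4.2209·126.0 − 4.86) / (121.0 − 4.2209·18.8)
α = (531.8 − 4.86) / (121.0 − 79.35) = 527/41.65 = 12.65

13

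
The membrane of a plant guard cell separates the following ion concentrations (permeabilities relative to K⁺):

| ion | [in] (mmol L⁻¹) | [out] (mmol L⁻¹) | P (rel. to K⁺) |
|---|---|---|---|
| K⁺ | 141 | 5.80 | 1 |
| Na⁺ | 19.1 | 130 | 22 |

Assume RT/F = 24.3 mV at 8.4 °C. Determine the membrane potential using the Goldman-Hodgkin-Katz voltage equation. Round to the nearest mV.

Vm = 24.3 · ln[(Σ P·[cation]ₒ + Σ P·[anion]ᵢ) / (Σ P·[cation]ᵢ + Σ P·[anion]ₒ)]
Numerator = 1×5.80 + 22×130 = 2866
Denominator = 1×141 + 22×19.1 = 561.2
Vm = 24.3 · ln(5.1066) = 24.3 × (1.6305) = 39.62 mV

40 mV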